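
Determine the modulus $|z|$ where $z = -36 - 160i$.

|z| = sqrt(a^2 + b^2) = sqrt((-36)^2 + (-160)^2) = sqrt(26896) = 164


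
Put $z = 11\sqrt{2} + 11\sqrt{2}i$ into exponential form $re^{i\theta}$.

r = |z| = sqrt((11*sqrt(2))^2 + (11*sqrt(2))^2) = sqrt(242 + 242) = sqrt(484) = 22
θ = arctan(b/a) = arctan(15.5563/15.5563) (quadrant-adjusted) = 45° = π/4
z = 22e^(i*π/4)


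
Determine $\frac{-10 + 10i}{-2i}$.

Multiply numerator and denominator by conjugate (2i):
= (-10 + 10i)(2i) / (0^2 + (-2)^2)
= (-20 - 20i) / 4
= -5 - 5i


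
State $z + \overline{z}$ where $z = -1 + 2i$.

z + conjugate(z) = (a + bi) + (a - bi) = 2a
= 2 * (-1) = -2


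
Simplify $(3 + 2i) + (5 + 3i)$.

(3 + 5) + (2 + 3)i = 8 + 5i


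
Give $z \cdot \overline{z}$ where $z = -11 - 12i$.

z * conjugate(z) = |z|^2 = a^2 + b^2
= (-11)^2 + (-12)^2 = 265


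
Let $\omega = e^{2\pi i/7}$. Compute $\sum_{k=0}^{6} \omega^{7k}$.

Since 7 divides 7, ω^7 = (ω^7)^1 = 1^1 = 1, so every term is 1.
Sum = 7 · 1 = 7


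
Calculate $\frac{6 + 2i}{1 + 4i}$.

Multiply numerator and denominator by conjugate (1 - 4i):
= (6 + 2i)(1 - 4i) / (1^2 + 4^2)
= (14 - 22i) / 17
= 14/17 - (22/17)i


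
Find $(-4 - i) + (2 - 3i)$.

(-4 + 2) + (-1 + (-3))i = -2 - 4i


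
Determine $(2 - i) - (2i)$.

(2 - 0) + (-1 - 2)i = 2 - 3i


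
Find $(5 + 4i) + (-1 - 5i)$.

(5 + (-1)) + (4 + (-5))i = 4 - i


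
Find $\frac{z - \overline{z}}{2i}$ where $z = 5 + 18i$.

z - conjugate(z) = 2bi
(z - conjugate(z))/(2i) = 2bi/(2i) = b = 18


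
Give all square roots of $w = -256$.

|w| = 256, arg(w) = 180°
Root modulus = 256^(1/2) = 16
Root arguments: θ_k = (180° + 360°k)/2 for k = 0, 1, ..., 1
Roots: 16i, -16i


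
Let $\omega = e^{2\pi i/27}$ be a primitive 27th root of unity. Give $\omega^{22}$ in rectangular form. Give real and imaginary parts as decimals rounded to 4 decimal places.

ω^22 = e^(2πi·22/27) = e^(i·44π/27)
= cos(44π/27) + i sin(44π/27)
= 0.3961 - 0.9182i


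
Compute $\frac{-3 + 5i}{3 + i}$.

Multiply numerator and denominator by conjugate (3 - i):
= (-3 + 5i)(3 - i) / (3^2 + 1^2)
= (-4 + 18i) / 10
Divide through by 2: (-2 + 9i) / 5
= -2/5 + (9/5)i


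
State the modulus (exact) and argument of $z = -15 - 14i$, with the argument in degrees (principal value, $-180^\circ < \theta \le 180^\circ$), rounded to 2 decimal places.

|z| = sqrt((-15)^2 + (-14)^2) = sqrt(421)
arg(z) = arctan(b/a) = arctan(-14/-15) (quadrant-adjusted) = -136.97°


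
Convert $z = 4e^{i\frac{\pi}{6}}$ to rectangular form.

a = r cos θ = 4 * sqrt(3)/2 = 2*sqrt(3)
b = r sin θ = 4 * 1/2 = 2
z = 2*sqrt(3) + 2i


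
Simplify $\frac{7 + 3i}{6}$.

Divisor is real, so divide each part by 6:
= 7/6 + (1/2)i


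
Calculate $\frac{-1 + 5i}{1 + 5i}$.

Multiply numerator and denominator by conjugate (1 - 5i):
= (-1 + 5i)(1 - 5i) / (1^2 + 5^2)
= (24 + 10i) / 26
Divide through by 2: (12 + 5i) / 13
= 12/13 + (5/13)i


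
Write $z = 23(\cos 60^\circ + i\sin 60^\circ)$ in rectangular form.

a = r cos θ = 23 * 1/2 = 23/2
b = r sin θ = 23 * sqrt(3)/2 = 23*sqrt(3)/2
z = 23/2 + (23*sqrt(3)/2)i


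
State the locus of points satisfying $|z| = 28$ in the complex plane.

|z| = 28 means sqrt(x^2 + y^2) = 28
This is a circle of radius 28 centered at the origin


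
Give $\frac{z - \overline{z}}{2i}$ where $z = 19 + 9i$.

z - conjugate(z) = 2bi
(z - conjugate(z))/(2i) = 2bi/(2i) = b = 9


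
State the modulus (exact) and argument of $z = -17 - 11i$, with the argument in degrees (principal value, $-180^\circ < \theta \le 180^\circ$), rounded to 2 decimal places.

|z| = sqrt((-17)^2 + (-11)^2) = sqrt(410)
arg(z) = arctan(b/a) = arctan(-11/-17) (quadrant-adjusted) = -147.09°


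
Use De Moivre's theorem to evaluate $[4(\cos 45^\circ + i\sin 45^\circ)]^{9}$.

By De Moivre: z^n = r^n(cos(nθ) + i sin(nθ))
= 4^9(cos(9*45°) + i sin(9*45°))
= 262144(cos 45° + i sin 45°)
= 131072*sqrt(2) + 131072*sqrt(2)i


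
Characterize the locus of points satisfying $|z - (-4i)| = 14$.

|z - z0| = r describes a circle centered at z0 with radius r
Here z0 = -4i and r = 14
Locus: Circle centered at (0, -4) with radius 14


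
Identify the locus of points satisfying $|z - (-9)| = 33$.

|z - z0| = r describes a circle centered at z0 with radius r
Here z0 = -9 and r = 33
Locus: Circle centered at (-9, 0) with radius 33


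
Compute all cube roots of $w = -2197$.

|w| = 2197, arg(w) = 180°
Root modulus = 2197^(1/3) = 13
Root arguments: θ_k = (180° + 360°k)/3 for k = 0, 1, ..., 2
Roots: 13/2 + (13*sqrt(3)/2)i, -13, 13/2 - (13*sqrt(3)/2)i


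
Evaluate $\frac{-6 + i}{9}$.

Divisor is real, so divide each part by 9:
= -2/3 + (1/9)i


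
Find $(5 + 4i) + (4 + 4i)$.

(5 + 4) + (4 + 4)i = 9 + 8i


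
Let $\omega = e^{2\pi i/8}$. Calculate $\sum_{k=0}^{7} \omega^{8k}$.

Since 8 divides 8, ω^8 = (ω^8)^1 = 1^1 = 1, so every term is 1.
Sum = 8 · 1 = 8


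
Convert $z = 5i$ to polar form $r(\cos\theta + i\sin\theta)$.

r = |z| = sqrt(a^2 + b^2) = sqrt((0)^2 + (5)^2) = sqrt(0 + 25) = sqrt(25) = 5
a = 0 and b > 0, so z lies on the positive imaginary axis: θ = 90°
z = 5(cos 90° + i sin 90°)


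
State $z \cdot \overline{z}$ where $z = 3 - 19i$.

z * conjugate(z) = |z|^2 = a^2 + b^2
= 3^2 + (-19)^2 = 370


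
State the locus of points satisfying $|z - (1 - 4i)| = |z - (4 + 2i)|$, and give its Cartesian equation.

|z - z1| = |z - z2| means z is equidistant from z1 and z2,
i.e. the perpendicular bisector of the segment from (1, -4) to (4, 2) (midpoint (5/2, -1)).
With z = x + yi, square both sides:
(x - 1)^2 + (y - (-4))^2 = (x - 4)^2 + (y - 2)^2
The x^2 and y^2 terms cancel: 6x + 12y = 20 - 17 = 3
Simplify: 2x + 4y = 1
Locus: Perpendicular bisector of the segment from (1, -4) to (4, 2): the line 2x + 4y = 1


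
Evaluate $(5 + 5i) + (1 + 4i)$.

(5 + 1) + (5 + 4)i = 6 + 9i


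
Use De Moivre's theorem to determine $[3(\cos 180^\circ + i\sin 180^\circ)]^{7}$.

By De Moivre: z^n = r^n(cos(nθ) + i sin(nθ))
= 3^7(cos(7*180°) + i sin(7*180°))
= 2187(cos 180° + i sin 180°)
= -2187


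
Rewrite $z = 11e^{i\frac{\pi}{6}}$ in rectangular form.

a = r cos θ = 11 * sqrt(3)/2 = 11*sqrt(3)/2
b = r sin θ = 11 * 1/2 = 11/2
z = 11*sqrt(3)/2 + (11/2)i


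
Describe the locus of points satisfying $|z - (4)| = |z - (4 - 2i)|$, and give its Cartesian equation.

|z - z1| = |z - z2| means z is equidistant from z1 and z2,
i.e. the perpendicular bisector of the segment from (4, 0) to (4, -2) (midpoint (4, -1)).
With z = x + yi, square both sides:
(x - 4)^2 + (y - 0)^2 = (x - 4)^2 + (y - (-2))^2
The x^2 and y^2 terms cancel: 0x + (-4)y = 20 - 16 = 4
Simplify: y = -1
Locus: Perpendicular bisector of the segment from (4, 0) to (4, -2): the line y = -1


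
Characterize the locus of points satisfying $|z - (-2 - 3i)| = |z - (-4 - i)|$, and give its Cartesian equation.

|z - z1| = |z - z2| means z is equidistant from z1 and z2,
i.e. the perpendicular bisector of the segment from (-2, -3) to (-4, -1) (midpoint (-3, -2)).
With z = x + yi, square both sides:
(x - (-2))^2 + (y - (-3))^2 = (x - (-4))^2 + (y - (-1))^2
The x^2 and y^2 terms cancel: -4x + 4y = 17 - 13 = 4
Simplify: x - y = -1
Locus: Perpendicular bisector of the segment from (-2, -3) to (-4, -1): the line x - y = -1


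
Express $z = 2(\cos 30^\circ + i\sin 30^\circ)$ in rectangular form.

a = r cos θ = 2 * sqrt(3)/2 = sqrt(3)
b = r sin θ = 2 * 1/2 = 1
z = sqrt(3) + i


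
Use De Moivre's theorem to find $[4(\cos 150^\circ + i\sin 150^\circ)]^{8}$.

By De Moivre: z^n = r^n(cos(nθ) + i sin(nθ))
= 4^8(cos(8*150°) + i sin(8*150°))
= 65536(cos 120° + i sin 120°)
= -32768 + 32768*sqrt(3)i


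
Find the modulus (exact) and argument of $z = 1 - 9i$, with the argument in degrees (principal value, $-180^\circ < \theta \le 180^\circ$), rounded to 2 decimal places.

|z| = sqrt(1^2 + (-9)^2) = sqrt(82)
arg(z) = arctan(b/a) = arctan(-9/1) (quadrant-adjusted) = -83.66°


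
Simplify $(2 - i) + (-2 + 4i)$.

(2 + (-2)) + (-1 + 4)i = 3i


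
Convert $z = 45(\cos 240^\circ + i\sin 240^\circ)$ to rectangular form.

a = r cos θ = 45 * -1/2 = -45/2
b = r sin θ = 45 * -sqrt(3)/2 = -45*sqrt(3)/2
z = -45/2 - (45*sqrt(3)/2)i


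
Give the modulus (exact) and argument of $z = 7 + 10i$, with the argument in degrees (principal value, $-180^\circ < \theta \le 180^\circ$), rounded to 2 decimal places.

|z| = sqrt(7^2 + 10^2) = sqrt(149)
arg(z) = arctan(b/a) = arctan(10/7) (quadrant-adjusted) = 55.01°


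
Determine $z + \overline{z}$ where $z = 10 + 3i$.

z + conjugate(z) = (a + bi) + (a - bi) = 2a
= 2 * 10 = 20


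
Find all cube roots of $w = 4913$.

|w| = 4913, arg(w) = 0°
Root modulus = 4913^(1/3) = 17
Root arguments: θ_k = (0° + 360°k)/3 for k = 0, 1, ..., 2
Roots: 17, -17/2 + (17*sqrt(3)/2)i, -17/2 - (17*sqrt(3)/2)i


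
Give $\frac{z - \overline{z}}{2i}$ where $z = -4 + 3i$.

z - conjugate(z) = 2bi
(z - conjugate(z))/(2i) = 2bi/(2i) = b = 3


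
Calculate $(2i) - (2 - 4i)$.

(0 - 2) + (2 - (-4))i = -2 + 6i


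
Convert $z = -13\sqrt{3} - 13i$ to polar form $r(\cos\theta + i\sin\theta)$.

r = |z| = sqrt(a^2 + b^2) = sqrt((-13*sqrt(3))^2 + (-13)^2) = sqrt(507 + 169) = sqrt(676) = 26
θ = arctan(b/a) = arctan(-13/-22.5167) (quadrant-adjusted) = 210°
z = 26(cos 210° + i sin 210°)


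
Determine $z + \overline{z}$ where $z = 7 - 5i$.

z + conjugate(z) = (a + bi) + (a - bi) = 2a
= 2 * 7 = 14


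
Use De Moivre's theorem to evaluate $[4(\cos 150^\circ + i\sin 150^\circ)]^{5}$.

By De Moivre: z^n = r^n(cos(nθ) + i sin(nθ))
= 4^5(cos(5*150°) + i sin(5*150°))
= 1024(cos 30° + i sin 30°)
= 512*sqrt(3) + 512i


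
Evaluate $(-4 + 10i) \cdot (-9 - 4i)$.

(a1*a2 - b1*b2) + (a1*b2 + b1*a2)i
= (36 - (-40)) + (16 + (-90))i
= 76 - 74i


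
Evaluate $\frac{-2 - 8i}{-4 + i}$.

Multiply numerator and denominator by conjugate (-4 - i):
= (-2 - 8i)(-4 - i) / ((-4)^2 + 1^2)
= (34i) / 17
= 2i


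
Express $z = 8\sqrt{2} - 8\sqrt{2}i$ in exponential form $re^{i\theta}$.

r = |z| = sqrt((8*sqrt(2))^2 + (-8*sqrt(2))^2) = sqrt(128 + 128) = sqrt(256) = 16
θ = arctan(b/a) = arctan(-11.3137/11.3137) (quadrant-adjusted) = -45° = -π/4
z = 16e^(-i*π/4)


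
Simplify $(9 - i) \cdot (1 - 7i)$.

(a1*a2 - b1*b2) + (a1*b2 + b1*a2)i
= (9 - 7) + (-63 + (-1))i
= 2 - 64i


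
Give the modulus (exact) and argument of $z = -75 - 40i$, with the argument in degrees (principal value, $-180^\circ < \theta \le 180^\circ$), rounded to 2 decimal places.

|z| = sqrt((-75)^2 + (-40)^2) = 85
arg(z) = arctan(b/a) = arctan(-40/-75) (quadrant-adjusted) = -151.93°


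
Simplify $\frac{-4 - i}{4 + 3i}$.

Multiply numerator and denominator by conjugate (4 - 3i):
= (-4 - i)(4 - 3i) / (4^2 + 3^2)
= (-19 + 8i) / 25
= -19/25 + (8/25)i


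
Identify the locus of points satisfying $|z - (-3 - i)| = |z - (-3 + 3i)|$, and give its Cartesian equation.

|z - z1| = |z - z2| means z is equidistant from z1 and z2,
i.e. the perpendicular bisector of the segment from (-3, -1) to (-3, 3) (midpoint (-3, 1)).
With z = x + yi, square both sides:
(x - (-3))^2 + (y - (-1))^2 = (x - (-3))^2 + (y - 3)^2
The x^2 and y^2 terms cancel: 0x + 8y = 18 - 10 = 8
Simplify: y = 1
Locus: Perpendicular bisector of the segment from (-3, -1) to (-3, 3): the line y = 1


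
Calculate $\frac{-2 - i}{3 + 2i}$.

Multiply numerator and denominator by conjugate (3 - 2i):
= (-2 - i)(3 - 2i) / (3^2 + 2^2)
= (-8 + i) / 13
= -8/13 + (1/13)i


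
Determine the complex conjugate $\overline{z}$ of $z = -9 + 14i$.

If z = a + bi, then conjugate(z) = a - bi
conjugate(-9 + 14i) = -9 - 14i


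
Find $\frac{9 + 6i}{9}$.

Divisor is real, so divide each part by 9:
= 1 + (2/3)i


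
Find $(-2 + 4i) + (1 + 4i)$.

(-2 + 1) + (4 + 4)i = -1 + 8i


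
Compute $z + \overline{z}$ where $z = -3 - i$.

z + conjugate(z) = (a + bi) + (a - bi) = 2a
= 2 * (-3) = -6


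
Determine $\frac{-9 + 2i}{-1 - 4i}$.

Multiply numerator and denominator by conjugate (-1 + 4i):
= (-9 + 2i)(-1 + 4i) / ((-1)^2 + (-4)^2)
= (1 - 38i) / 17
= 1/17 - (38/17)i


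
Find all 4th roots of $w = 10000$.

|w| = 10000, arg(w) = 0°
Root modulus = 10000^(1/4) = 10
Root arguments: θ_k = (0° + 360°k)/4 for k = 0, 1, ..., 3
Roots: 10, 10i, -10, -10i


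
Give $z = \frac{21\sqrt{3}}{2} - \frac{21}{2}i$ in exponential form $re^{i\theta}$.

r = |z| = sqrt((21*sqrt(3)/2)^2 + (-21/2)^2) = sqrt(1323/4 + 441/4) = sqrt(441) = 21
θ = arctan(b/a) = arctan(-10.5/18.1865) (quadrant-adjusted) = -30° = -π/6
z = 21e^(-i*π/6)


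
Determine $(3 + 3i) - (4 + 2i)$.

(3 - 4) + (3 - 2)i = -1 + i


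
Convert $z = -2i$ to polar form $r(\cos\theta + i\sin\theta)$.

r = |z| = sqrt(a^2 + b^2) = sqrt((0)^2 + (-2)^2) = sqrt(0 + 4) = sqrt(4) = 2
a = 0 and b < 0, so z lies on the negative imaginary axis: θ = 270°
z = 2(cos 270° + i sin 270°)


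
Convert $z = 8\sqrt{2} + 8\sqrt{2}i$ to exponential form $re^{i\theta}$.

r = |z| = sqrt((8*sqrt(2))^2 + (8*sqrt(2))^2) = sqrt(128 + 128) = sqrt(256) = 16
θ = arctan(b/a) = arctan(11.3137/11.3137) (quadrant-adjusted) = 45° = π/4
z = 16e^(i*π/4)


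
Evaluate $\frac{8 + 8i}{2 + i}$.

Multiply numerator and denominator by conjugate (2 - i):
= (8 + 8i)(2 - i) / (2^2 + 1^2)
= (24 + 8i) / 5
= 24/5 + (8/5)i


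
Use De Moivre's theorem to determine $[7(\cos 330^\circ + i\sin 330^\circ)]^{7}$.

By De Moivre: z^n = r^n(cos(nθ) + i sin(nθ))
= 7^7(cos(7*330°) + i sin(7*330°))
= 823543(cos 150° + i sin 150°)
= -823543*sqrt(3)/2 + (823543/2)i


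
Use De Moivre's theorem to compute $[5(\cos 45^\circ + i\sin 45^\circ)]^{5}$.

By De Moivre: z^n = r^n(cos(nθ) + i sin(nθ))
= 5^5(cos(5*45°) + i sin(5*45°))
= 3125(cos 225° + i sin 225°)
= -3125*sqrt(2)/2 - (3125*sqrt(2)/2)i


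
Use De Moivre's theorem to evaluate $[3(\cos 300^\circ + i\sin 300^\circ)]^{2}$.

By De Moivre: z^n = r^n(cos(nθ) + i sin(nθ))
= 3^2(cos(2*300°) + i sin(2*300°))
= 9(cos 240° + i sin 240°)
= -9/2 - (9*sqrt(3)/2)i


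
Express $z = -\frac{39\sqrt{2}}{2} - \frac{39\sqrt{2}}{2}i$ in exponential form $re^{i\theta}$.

r = |z| = sqrt((-39*sqrt(2)/2)^2 + (-39*sqrt(2)/2)^2) = sqrt(1521/2 + 1521/2) = sqrt(1521) = 39
θ = arctan(b/a) = arctan(-27.5772/-27.5772) (quadrant-adjusted) = -135° = -3π/4
z = 39e^(-i*3π/4)


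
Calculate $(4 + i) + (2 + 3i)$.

(4 + 2) + (1 + 3)i = 6 + 4i


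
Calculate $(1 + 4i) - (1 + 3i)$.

(1 - 1) + (4 - 3)i = i


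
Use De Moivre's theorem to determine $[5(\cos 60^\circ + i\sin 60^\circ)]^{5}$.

By De Moivre: z^n = r^n(cos(nθ) + i sin(nθ))
= 5^5(cos(5*60°) + i sin(5*60°))
= 3125(cos 300° + i sin 300°)
= 3125/2 - (3125*sqrt(3)/2)i


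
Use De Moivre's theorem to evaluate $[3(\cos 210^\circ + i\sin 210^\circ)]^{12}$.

By De Moivre: z^n = r^n(cos(nθ) + i sin(nθ))
= 3^12(cos(12*210°) + i sin(12*210°))
= 531441(cos 0° + i sin 0°)
= 531441


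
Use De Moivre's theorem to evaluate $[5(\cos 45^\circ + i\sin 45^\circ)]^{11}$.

By De Moivre: z^n = r^n(cos(nθ) + i sin(nθ))
= 5^11(cos(11*45°) + i sin(11*45°))
= 48828125(cos 135° + i sin 135°)
= -48828125*sqrt(2)/2 + (48828125*sqrt(2)/2)i


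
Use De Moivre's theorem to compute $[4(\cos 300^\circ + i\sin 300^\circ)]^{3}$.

By De Moivre: z^n = r^n(cos(nθ) + i sin(nθ))
= 4^3(cos(3*300°) + i sin(3*300°))
= 64(cos 180° + i sin 180°)
= -64


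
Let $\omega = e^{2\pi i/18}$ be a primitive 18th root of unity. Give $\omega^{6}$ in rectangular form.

ω^6 = e^(2πi·6/18) = e^(i·2π/3)
= cos(2π/3) + i sin(2π/3)
= -1/2 + (sqrt(3)/2)i


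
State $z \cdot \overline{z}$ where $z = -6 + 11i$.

z * conjugate(z) = |z|^2 = a^2 + b^2
= (-6)^2 + 11^2 = 157


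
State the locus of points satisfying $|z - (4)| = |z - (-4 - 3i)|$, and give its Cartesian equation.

|z - z1| = |z - z2| means z is equidistant from z1 and z2,
i.e. the perpendicular bisector of the segment from (4, 0) to (-4, -3) (midpoint (0, -3/2)).
With z = x + yi, square both sides:
(x - 4)^2 + (y - 0)^2 = (x - (-4))^2 + (y - (-3))^2
The x^2 and y^2 terms cancel: -16x + (-6)y = 25 - 16 = 9
Simplify: 16x + 6y = -9
Locus: Perpendicular bisector of the segment from (4, 0) to (-4, -3): the line 16x + 6y = -9


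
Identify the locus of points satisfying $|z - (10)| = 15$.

|z - z0| = r describes a circle centered at z0 with radius r
Here z0 = 10 and r = 15
Locus: Circle centered at (10, 0) with radius 15


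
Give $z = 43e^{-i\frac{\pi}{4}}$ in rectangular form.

a = r cos θ = 43 * sqrt(2)/2 = 43*sqrt(2)/2
b = r sin θ = 43 * -sqrt(2)/2 = -43*sqrt(2)/2
z = 43*sqrt(2)/2 - (43*sqrt(2)/2)i


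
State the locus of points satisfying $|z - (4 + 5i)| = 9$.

|z - z0| = r describes a circle centered at z0 with radius r
Here z0 = 4 + 5i and r = 9
Locus: Circle centered at (4, 5) with radius 9


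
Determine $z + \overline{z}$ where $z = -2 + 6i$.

z + conjugate(z) = (a + bi) + (a - bi) = 2a
= 2 * (-2) = -4


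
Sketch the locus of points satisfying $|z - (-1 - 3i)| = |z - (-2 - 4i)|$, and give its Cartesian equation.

|z - z1| = |z - z2| means z is equidistant from z1 and z2,
i.e. the perpendicular bisector of the segment from (-1, -3) to (-2, -4) (midpoint (-3/2, -7/2)).
With z = x + yi, square both sides:
(x - (-1))^2 + (y - (-3))^2 = (x - (-2))^2 + (y - (-4))^2
The x^2 and y^2 terms cancel: -2x + (-2)y = 20 - 10 = 10
Simplify: x + y = -5
Locus: Perpendicular bisector of the segment from (-1, -3) to (-2, -4): the line x + y = -5


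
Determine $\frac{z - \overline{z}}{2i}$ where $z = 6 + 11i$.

z - conjugate(z) = 2bi
(z - conjugate(z))/(2i) = 2bi/(2i) = b = 11


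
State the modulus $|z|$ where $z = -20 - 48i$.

|z| = sqrt(a^2 + b^2) = sqrt((-20)^2 + (-48)^2) = sqrt(2704) = 52


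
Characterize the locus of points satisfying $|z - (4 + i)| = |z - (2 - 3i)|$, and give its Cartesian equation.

|z - z1| = |z - z2| means z is equidistant from z1 and z2,
i.e. the perpendicular bisector of the segment from (4, 1) to (2, -3) (midpoint (3, -1)).
With z = x + yi, square both sides:
(x - 4)^2 + (y - 1)^2 = (x - 2)^2 + (y - (-3))^2
The x^2 and y^2 terms cancel: -4x + (-8)y = 13 - 17 = -4
Simplify: x + 2y = 1
Locus: Perpendicular bisector of the segment from (4, 1) to (2, -3): the line x + 2y = 1


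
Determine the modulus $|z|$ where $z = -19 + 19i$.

|z| = sqrt(a^2 + b^2) = sqrt((-19)^2 + 19^2) = sqrt(722) = sqrt(722)


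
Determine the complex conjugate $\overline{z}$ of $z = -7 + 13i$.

If z = a + bi, then conjugate(z) = a - bi
conjugate(-7 + 13i) = -7 - 13i


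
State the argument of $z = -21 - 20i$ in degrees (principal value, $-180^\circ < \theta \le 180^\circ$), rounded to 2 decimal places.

θ = arctan(b/a) = arctan(-20/-21) (quadrant-adjusted) = -136.40°


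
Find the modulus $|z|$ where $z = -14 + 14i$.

|z| = sqrt(a^2 + b^2) = sqrt((-14)^2 + 14^2) = sqrt(392) = sqrt(392)


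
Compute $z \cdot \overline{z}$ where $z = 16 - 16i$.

z * conjugate(z) = |z|^2 = a^2 + b^2
= 16^2 + (-16)^2 = 512


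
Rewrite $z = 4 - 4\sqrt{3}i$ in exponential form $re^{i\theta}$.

r = |z| = sqrt((4)^2 + (-4*sqrt(3))^2) = sqrt(16 + 48) = sqrt(64) = 8
θ = arctan(b/a) = arctan(-6.9282/4) (quadrant-adjusted) = -60° = -π/3
z = 8e^(-i*π/3)


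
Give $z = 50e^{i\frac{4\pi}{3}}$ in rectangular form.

a = r cos θ = 50 * -1/2 = -25
b = r sin θ = 50 * -sqrt(3)/2 = -25*sqrt(3)
z = -25 - 25*sqrt(3)i


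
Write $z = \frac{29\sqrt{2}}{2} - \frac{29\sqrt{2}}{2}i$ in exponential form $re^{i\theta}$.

r = |z| = sqrt((29*sqrt(2)/2)^2 + (-29*sqrt(2)/2)^2) = sqrt(841/2 + 841/2) = sqrt(841) = 29
θ = arctan(b/a) = arctan(-20.5061/20.5061) (quadrant-adjusted) = -45° = -π/4
z = 29e^(-i*π/4)


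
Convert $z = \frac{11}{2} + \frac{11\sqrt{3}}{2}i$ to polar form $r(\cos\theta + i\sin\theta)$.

r = |z| = sqrt(a^2 + b^2) = sqrt((11/2)^2 + (11*sqrt(3)/2)^2) = sqrt(121/4 + 363/4) = sqrt(121) = 11
θ = arctan(b/a) = arctan(9.5263/5.5) (quadrant-adjusted) = 60°
z = 11(cos 60° + i sin 60°)


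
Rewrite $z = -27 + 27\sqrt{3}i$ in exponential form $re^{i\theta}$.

r = |z| = sqrt((-27)^2 + (27*sqrt(3))^2) = sqrt(729 + 2187) = sqrt(2916) = 54
θ = arctan(b/a) = arctan(46.7654/-27) (quadrant-adjusted) = 120° = 2π/3
z = 54e^(i*2π/3)


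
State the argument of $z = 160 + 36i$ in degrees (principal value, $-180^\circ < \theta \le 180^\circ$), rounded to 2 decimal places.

θ = arctan(b/a) = arctan(36/160) (quadrant-adjusted) = 12.68°


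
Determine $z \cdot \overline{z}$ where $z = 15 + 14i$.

z * conjugate(z) = |z|^2 = a^2 + b^2
= 15^2 + 14^2 = 421


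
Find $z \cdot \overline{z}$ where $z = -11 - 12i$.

z * conjugate(z) = |z|^2 = a^2 + b^2
= (-11)^2 + (-12)^2 = 265


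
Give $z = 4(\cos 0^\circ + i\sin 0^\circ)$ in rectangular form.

a = r cos θ = 4 * 1 = 4
b = r sin θ = 4 * 0 = 0
z = 4


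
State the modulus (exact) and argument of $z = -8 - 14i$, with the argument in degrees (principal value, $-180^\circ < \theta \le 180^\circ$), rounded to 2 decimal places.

|z| = sqrt((-8)^2 + (-14)^2) = sqrt(260)
arg(z) = arctan(b/a) = arctan(-14/-8) (quadrant-adjusted) = -119.74°


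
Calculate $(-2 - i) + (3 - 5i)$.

(-2 + 3) + (-1 + (-5))i = 1 - 6i


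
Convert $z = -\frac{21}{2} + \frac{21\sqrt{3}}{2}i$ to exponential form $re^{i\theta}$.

r = |z| = sqrt((-21/2)^2 + (21*sqrt(3)/2)^2) = sqrt(441/4 + 1323/4) = sqrt(441) = 21
θ = arctan(b/a) = arctan(18.1865/-10.5) (quadrant-adjusted) = 120° = 2π/3
z = 21e^(i*2π/3)


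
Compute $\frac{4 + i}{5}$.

Divisor is real, so divide each part by 5:
= 4/5 + (1/5)i


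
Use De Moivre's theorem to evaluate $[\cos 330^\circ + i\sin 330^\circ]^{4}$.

By De Moivre: z^n = r^n(cos(nθ) + i sin(nθ))
= 1^4(cos(4*330°) + i sin(4*330°))
= 1(cos 240° + i sin 240°)
= -1/2 - (sqrt(3)/2)i


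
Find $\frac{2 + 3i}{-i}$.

Multiply numerator and denominator by conjugate (i):
= (2 + 3i)(i) / (0^2 + (-1)^2)
= (-3 + 2i) / 1
= -3 + 2i


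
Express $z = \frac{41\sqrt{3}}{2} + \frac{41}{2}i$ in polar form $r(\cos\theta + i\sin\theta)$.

r = |z| = sqrt(a^2 + b^2) = sqrt((41*sqrt(3)/2)^2 + (41/2)^2) = sqrt(5043/4 + 1681/4) = sqrt(1681) = 41
θ = arctan(b/a) = arctan(20.5/35.507) (quadrant-adjusted) = 30°
z = 41(cos 30° + i sin 30°)


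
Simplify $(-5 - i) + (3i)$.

(-5 + 0) + (-1 + 3)i = -5 + 2i


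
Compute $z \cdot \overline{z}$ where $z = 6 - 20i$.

z * conjugate(z) = |z|^2 = a^2 + b^2
= 6^2 + (-20)^2 = 436


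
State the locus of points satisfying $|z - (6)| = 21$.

|z - z0| = r describes a circle centered at z0 with radius r
Here z0 = 6 and r = 21
Locus: Circle centered at (6, 0) with radius 21


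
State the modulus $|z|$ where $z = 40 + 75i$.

|z| = sqrt(a^2 + b^2) = sqrt(40^2 + 75^2) = sqrt(7225) = 85


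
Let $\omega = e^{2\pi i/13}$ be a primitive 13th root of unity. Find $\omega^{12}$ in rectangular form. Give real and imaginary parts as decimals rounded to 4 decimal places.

ω^12 = e^(2πi·12/13) = e^(i·24π/13)
= cos(24π/13) + i sin(24π/13)
= 0.8855 - 0.4647i


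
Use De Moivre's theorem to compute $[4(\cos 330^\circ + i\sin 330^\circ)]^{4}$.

By De Moivre: z^n = r^n(cos(nθ) + i sin(nθ))
= 4^4(cos(4*330°) + i sin(4*330°))
= 256(cos 240° + i sin 240°)
= -128 - 128*sqrt(3)i


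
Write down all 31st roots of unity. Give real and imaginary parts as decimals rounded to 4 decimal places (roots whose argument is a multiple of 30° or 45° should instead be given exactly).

ω_k = e^(2πik/31) = cos(2πk/31) + i sin(2πk/31) for k = 0, 1, ..., 30
Roots: 1, 0.9795 + 0.2013i, 0.9190 + 0.3944i, 0.8208 + 0.5713i, 0.6890 + 0.7248i, 0.5290 + 0.8486i, 0.3473 + 0.9378i, 0.1514 + 0.9885i, -0.0506 + 0.9987i, -0.2507 + 0.9681i, -0.4404 + 0.8978i, -0.6121 + 0.7908i, -0.7588 + 0.6514i, -0.8743 + 0.4853i, -0.9541 + 0.2994i, -0.9949 + 0.1012i, -0.9949 - 0.1012i, -0.9541 - 0.2994i, -0.8743 - 0.4853i, -0.7588 - 0.6514i, -0.6121 - 0.7908i, -0.4404 - 0.8978i, -0.2507 - 0.9681i, -0.0506 - 0.9987i, 0.1514 - 0.9885i, 0.3473 - 0.9378i, 0.5290 - 0.8486i, 0.6890 - 0.7248i, 0.8208 - 0.5713i, 0.9190 - 0.3944i, 0.9795 - 0.2013i


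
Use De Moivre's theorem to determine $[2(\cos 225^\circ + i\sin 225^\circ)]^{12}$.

By De Moivre: z^n = r^n(cos(nθ) + i sin(nθ))
= 2^12(cos(12*225°) + i sin(12*225°))
= 4096(cos 180° + i sin 180°)
= -4096


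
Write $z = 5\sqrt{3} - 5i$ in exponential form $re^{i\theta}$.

r = |z| = sqrt((5*sqrt(3))^2 + (-5)^2) = sqrt(75 + 25) = sqrt(100) = 10
θ = arctan(b/a) = arctan(-5/8.6603) (quadrant-adjusted) = -30° = -π/6
z = 10e^(-i*π/6)


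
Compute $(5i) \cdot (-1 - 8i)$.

(a1*a2 - b1*b2) + (a1*b2 + b1*a2)i
= (0 - (-40)) + (0 + (-5))i
= 40 - 5i


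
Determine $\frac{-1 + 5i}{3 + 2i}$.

Multiply numerator and denominator by conjugate (3 - 2i):
= (-1 + 5i)(3 - 2i) / (3^2 + 2^2)
= (7 + 17i) / 13
= 7/13 + (17/13)i


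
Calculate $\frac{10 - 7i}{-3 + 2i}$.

Multiply numerator and denominator by conjugate (-3 - 2i):
= (10 - 7i)(-3 - 2i) / ((-3)^2 + 2^2)
= (-44 + i) / 13
= -44/13 + (1/13)i


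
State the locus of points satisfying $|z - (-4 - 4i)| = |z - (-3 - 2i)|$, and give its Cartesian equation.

|z - z1| = |z - z2| means z is equidistant from z1 and z2,
i.e. the perpendicular bisector of the segment from (-4, -4) to (-3, -2) (midpoint (-7/2, -3)).
With z = x + yi, square both sides:
(x - (-4))^2 + (y - (-4))^2 = (x - (-3))^2 + (y - (-2))^2
The x^2 and y^2 terms cancel: 2x + 4y = 13 - 32 = -19
Simplify: 2x + 4y = -19
Locus: Perpendicular bisector of the segment from (-4, -4) to (-3, -2): the line 2x + 4y = -19


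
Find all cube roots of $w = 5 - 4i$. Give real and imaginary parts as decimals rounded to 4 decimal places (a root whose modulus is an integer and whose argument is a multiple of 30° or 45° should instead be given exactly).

|w| = sqrt(41) ≈ 6.403124, arg(w) ≈ 321.340192°
Root modulus = sqrt(41)^(1/3) ≈ 1.856938
Root arguments: θ_k = (arg(w) + 360°k)/3 for k = 0, 1, ..., 2
Compute each root as (root modulus)(cos θ_k + i sin θ_k) using full-precision intermediates, then round to 4 decimal places.
Roots: -0.5464 + 1.7747i, -1.2637 - 1.3606i, 1.8102 - 0.4141i


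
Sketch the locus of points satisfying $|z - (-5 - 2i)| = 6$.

|z - z0| = r describes a circle centered at z0 with radius r
Here z0 = -5 - 2i and r = 6
Locus: Circle centered at (-5, -2) with radius 6


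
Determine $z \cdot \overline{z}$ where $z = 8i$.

z * conjugate(z) = |z|^2 = a^2 + b^2
= 0^2 + 8^2 = 64


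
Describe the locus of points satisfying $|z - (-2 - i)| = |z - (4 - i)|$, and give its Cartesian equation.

|z - z1| = |z - z2| means z is equidistant from z1 and z2,
i.e. the perpendicular bisector of the segment from (-2, -1) to (4, -1) (midpoint (1, -1)).
With z = x + yi, square both sides:
(x - (-2))^2 + (y - (-1))^2 = (x - 4)^2 + (y - (-1))^2
The x^2 and y^2 terms cancel: 12x + 0y = 17 - 5 = 12
Simplify: x = 1
Locus: Perpendicular bisector of the segment from (-2, -1) to (4, -1): the line x = 1


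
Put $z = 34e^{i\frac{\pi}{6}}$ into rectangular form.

a = r cos θ = 34 * sqrt(3)/2 = 17*sqrt(3)
b = r sin θ = 34 * 1/2 = 17
z = 17*sqrt(3) + 17i


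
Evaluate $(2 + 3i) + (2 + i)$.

(2 + 2) + (3 + 1)i = 4 + 4i


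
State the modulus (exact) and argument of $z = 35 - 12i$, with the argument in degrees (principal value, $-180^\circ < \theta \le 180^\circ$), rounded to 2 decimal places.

|z| = sqrt(35^2 + (-12)^2) = 37
arg(z) = arctan(b/a) = arctan(-12/35) (quadrant-adjusted) = -18.92°


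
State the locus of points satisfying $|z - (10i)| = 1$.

|z - z0| = r describes a circle centered at z0 with radius r
Here z0 = 10i and r = 1
Locus: Circle centered at (0, 10) with radius 1


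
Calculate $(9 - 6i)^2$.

(a + bi)^2 = a^2 - b^2 + 2abi
= 9^2 - (-6)^2 + 2*9*(-6)i
= 45 - 108i


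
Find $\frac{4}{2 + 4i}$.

Multiply numerator and denominator by conjugate (2 - 4i):
= (4)(2 - 4i) / (2^2 + 4^2)
= (8 - 16i) / 20
Divide through by 4: (2 - 4i) / 5
= 2/5 - (4/5)i


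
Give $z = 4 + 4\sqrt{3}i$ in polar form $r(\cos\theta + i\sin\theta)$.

r = |z| = sqrt(a^2 + b^2) = sqrt((4)^2 + (4*sqrt(3))^2) = sqrt(16 + 48) = sqrt(64) = 8
θ = arctan(b/a) = arctan(6.9282/4) (quadrant-adjusted) = 60°
z = 8(cos 60° + i sin 60°)


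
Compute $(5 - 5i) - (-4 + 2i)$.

(5 - (-4)) + (-5 - 2)i = 9 - 7i


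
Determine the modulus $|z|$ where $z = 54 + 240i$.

|z| = sqrt(a^2 + b^2) = sqrt(54^2 + 240^2) = sqrt(60516) = 246


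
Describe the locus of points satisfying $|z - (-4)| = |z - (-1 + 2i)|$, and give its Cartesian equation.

|z - z1| = |z - z2| means z is equidistant from z1 and z2,
i.e. the perpendicular bisector of the segment from (-4, 0) to (-1, 2) (midpoint (-5/2, 1)).
With z = x + yi, square both sides:
(x - (-4))^2 + (y - 0)^2 = (x - (-1))^2 + (y - 2)^2
The x^2 and y^2 terms cancel: 6x + 4y = 5 - 16 = -11
Simplify: 6x + 4y = -11
Locus: Perpendicular bisector of the segment from (-4, 0) to (-1, 2): the line 6x + 4y = -11


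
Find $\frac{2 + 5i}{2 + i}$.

Multiply numerator and denominator by conjugate (2 - i):
= (2 + 5i)(2 - i) / (2^2 + 1^2)
= (9 + 8i) / 5
= 9/5 + (8/5)i


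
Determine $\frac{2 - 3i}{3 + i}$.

Multiply numerator and denominator by conjugate (3 - i):
= (2 - 3i)(3 - i) / (3^2 + 1^2)
= (3 - 11i) / 10
= 3/10 - (11/10)i


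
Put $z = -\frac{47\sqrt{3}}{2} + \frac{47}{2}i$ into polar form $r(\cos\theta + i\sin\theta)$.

r = |z| = sqrt(a^2 + b^2) = sqrt((-47*sqrt(3)/2)^2 + (47/2)^2) = sqrt(6627/4 + 2209/4) = sqrt(2209) = 47
θ = arctan(b/a) = arctan(23.5/-40.7032) (quadrant-adjusted) = 150°
z = 47(cos 150° + i sin 150°)


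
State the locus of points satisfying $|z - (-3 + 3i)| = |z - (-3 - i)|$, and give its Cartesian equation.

|z - z1| = |z - z2| means z is equidistant from z1 and z2,
i.e. the perpendicular bisector of the segment from (-3, 3) to (-3, -1) (midpoint (-3, 1)).
With z = x + yi, square both sides:
(x - (-3))^2 + (y - 3)^2 = (x - (-3))^2 + (y - (-1))^2
The x^2 and y^2 terms cancel: 0x + (-8)y = 10 - 18 = -8
Simplify: y = 1
Locus: Perpendicular bisector of the segment from (-3, 3) to (-3, -1): the line y = 1


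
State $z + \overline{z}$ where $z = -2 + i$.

z + conjugate(z) = (a + bi) + (a - bi) = 2a
= 2 * (-2) = -4


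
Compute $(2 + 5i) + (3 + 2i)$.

(2 + 3) + (5 + 2)i = 5 + 7i


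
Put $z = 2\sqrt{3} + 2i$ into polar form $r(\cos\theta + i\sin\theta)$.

r = |z| = sqrt(a^2 + b^2) = sqrt((2*sqrt(3))^2 + (2)^2) = sqrt(12 + 4) = sqrt(16) = 4
θ = arctan(b/a) = arctan(2/3.4641) (quadrant-adjusted) = 30°
z = 4(cos 30° + i sin 30°)


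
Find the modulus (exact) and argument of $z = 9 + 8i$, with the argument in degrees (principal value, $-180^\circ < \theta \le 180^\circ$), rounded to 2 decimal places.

|z| = sqrt(9^2 + 8^2) = sqrt(145)
arg(z) = arctan(b/a) = arctan(8/9) (quadrant-adjusted) = 41.63°


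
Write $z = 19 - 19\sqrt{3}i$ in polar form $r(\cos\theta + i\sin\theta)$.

r = |z| = sqrt(a^2 + b^2) = sqrt((19)^2 + (-19*sqrt(3))^2) = sqrt(361 + 1083) = sqrt(1444) = 38
θ = arctan(b/a) = arctan(-32.909/19) (quadrant-adjusted) = 300°
z = 38(cos 300° + i sin 300°)


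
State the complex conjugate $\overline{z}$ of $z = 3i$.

If z = a + bi, then conjugate(z) = a - bi
conjugate(3i) = -3i


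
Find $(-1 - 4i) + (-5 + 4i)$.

(-1 + (-5)) + (-4 + 4)i = -6


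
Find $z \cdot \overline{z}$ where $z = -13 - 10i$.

z * conjugate(z) = |z|^2 = a^2 + b^2
= (-13)^2 + (-10)^2 = 269


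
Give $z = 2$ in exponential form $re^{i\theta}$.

r = |z| = sqrt((2)^2 + (0)^2) = sqrt(4 + 0) = sqrt(4) = 2
b = 0 and a > 0, so z lies on the positive real axis: θ = 0
z = 2e^(i*0) = 2


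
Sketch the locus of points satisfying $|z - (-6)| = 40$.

|z - z0| = r describes a circle centered at z0 with radius r
Here z0 = -6 and r = 40
Locus: Circle centered at (-6, 0) with radius 40


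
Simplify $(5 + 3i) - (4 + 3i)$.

(5 - 4) + (3 - 3)i = 1


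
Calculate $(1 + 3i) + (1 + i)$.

(1 + 1) + (3 + 1)i = 2 + 4i


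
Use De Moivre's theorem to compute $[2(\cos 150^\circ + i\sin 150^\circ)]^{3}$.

By De Moivre: z^n = r^n(cos(nθ) + i sin(nθ))
= 2^3(cos(3*150°) + i sin(3*150°))
= 8(cos 90° + i sin 90°)
= 8i


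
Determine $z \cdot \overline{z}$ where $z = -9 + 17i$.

z * conjugate(z) = |z|^2 = a^2 + b^2
= (-9)^2 + 17^2 = 370


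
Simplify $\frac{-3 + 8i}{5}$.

Divisor is real, so divide each part by 5:
= -3/5 + (8/5)i


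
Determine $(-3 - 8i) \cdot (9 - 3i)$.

(a1*a2 - b1*b2) + (a1*b2 + b1*a2)i
= (-27 - 24) + (9 + (-72))i
= -51 - 63i


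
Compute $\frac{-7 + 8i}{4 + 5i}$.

Multiply numerator and denominator by conjugate (4 - 5i):
= (-7 + 8i)(4 - 5i) / (4^2 + 5^2)
= (12 + 67i) / 41
= 12/41 + (67/41)i


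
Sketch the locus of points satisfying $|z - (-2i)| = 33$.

|z - z0| = r describes a circle centered at z0 with radius r
Here z0 = -2i and r = 33
Locus: Circle centered at (0, -2) with radius 33


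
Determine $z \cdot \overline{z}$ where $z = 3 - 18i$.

z * conjugate(z) = |z|^2 = a^2 + b^2
= 3^2 + (-18)^2 = 333


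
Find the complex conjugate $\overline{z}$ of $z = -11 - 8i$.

If z = a + bi, then conjugate(z) = a - bi
conjugate(-11 - 8i) = -11 + 8i


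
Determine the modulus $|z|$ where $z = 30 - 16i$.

|z| = sqrt(a^2 + b^2) = sqrt(30^2 + (-16)^2) = sqrt(1156) = 34


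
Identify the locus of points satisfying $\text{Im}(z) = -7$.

Im(z) = y where z = x + yi; the equation y = -7 is satisfied by all points with that y-coordinate
Locus: Horizontal line y = -7


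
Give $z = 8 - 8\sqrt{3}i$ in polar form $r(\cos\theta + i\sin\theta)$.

r = |z| = sqrt(a^2 + b^2) = sqrt((8)^2 + (-8*sqrt(3))^2) = sqrt(64 + 192) = sqrt(256) = 16
θ = arctan(b/a) = arctan(-13.8564/8) (quadrant-adjusted) = 300°
z = 16(cos 300° + i sin 300°)


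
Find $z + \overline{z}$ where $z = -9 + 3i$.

z + conjugate(z) = (a + bi) + (a - bi) = 2a
= 2 * (-9) = -18


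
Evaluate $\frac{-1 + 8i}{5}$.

Divisor is real, so divide each part by 5:
= -1/5 + (8/5)i


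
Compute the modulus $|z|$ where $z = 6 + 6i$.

|z| = sqrt(a^2 + b^2) = sqrt(6^2 + 6^2) = sqrt(72) = sqrt(72)


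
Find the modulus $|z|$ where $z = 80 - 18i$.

|z| = sqrt(a^2 + b^2) = sqrt(80^2 + (-18)^2) = sqrt(6724) = 82


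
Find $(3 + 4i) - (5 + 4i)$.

(3 - 5) + (4 - 4)i = -2


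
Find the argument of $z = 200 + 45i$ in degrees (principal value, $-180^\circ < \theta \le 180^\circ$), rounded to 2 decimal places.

θ = arctan(b/a) = arctan(45/200) (quadrant-adjusted) = 12.68°


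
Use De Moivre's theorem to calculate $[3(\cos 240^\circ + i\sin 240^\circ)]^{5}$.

By De Moivre: z^n = r^n(cos(nθ) + i sin(nθ))
= 3^5(cos(5*240°) + i sin(5*240°))
= 243(cos 120° + i sin 120°)
= -243/2 + (243*sqrt(3)/2)i


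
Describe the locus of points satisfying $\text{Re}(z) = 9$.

Re(z) = x where z = x + yi; the equation x = 9 is satisfied by all points with that x-coordinate
Locus: Vertical line x = 9


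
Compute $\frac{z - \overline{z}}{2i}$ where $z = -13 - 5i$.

z - conjugate(z) = 2bi
(z - conjugate(z))/(2i) = 2bi/(2i) = b = -5


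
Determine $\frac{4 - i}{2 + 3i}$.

Multiply numerator and denominator by conjugate (2 - 3i):
= (4 - i)(2 - 3i) / (2^2 + 3^2)
= (5 - 14i) / 13
= 5/13 - (14/13)i


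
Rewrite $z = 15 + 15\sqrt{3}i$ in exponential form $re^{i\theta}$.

r = |z| = sqrt((15)^2 + (15*sqrt(3))^2) = sqrt(225 + 675) = sqrt(900) = 30
θ = arctan(b/a) = arctan(25.9808/15) (quadrant-adjusted) = 60° = π/3
z = 30e^(i*π/3)


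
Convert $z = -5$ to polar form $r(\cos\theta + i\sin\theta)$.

r = |z| = sqrt(a^2 + b^2) = sqrt((-5)^2 + (0)^2) = sqrt(25 + 0) = sqrt(25) = 5
b = 0 and a < 0, so z lies on the negative real axis: θ = 180°
z = 5(cos 180° + i sin 180°)


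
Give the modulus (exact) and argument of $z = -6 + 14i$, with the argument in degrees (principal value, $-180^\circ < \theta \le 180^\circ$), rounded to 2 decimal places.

|z| = sqrt((-6)^2 + 14^2) = sqrt(232)
arg(z) = arctan(b/a) = arctan(14/-6) (quadrant-adjusted) = 113.20°


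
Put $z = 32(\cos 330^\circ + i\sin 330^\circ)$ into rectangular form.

a = r cos θ = 32 * sqrt(3)/2 = 16*sqrt(3)
b = r sin θ = 32 * -1/2 = -16
z = 16*sqrt(3) - 16i


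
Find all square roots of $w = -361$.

|w| = 361, arg(w) = 180°
Root modulus = 361^(1/2) = 19
Root arguments: θ_k = (180° + 360°k)/2 for k = 0, 1, ..., 1
Roots: 19i, -19i


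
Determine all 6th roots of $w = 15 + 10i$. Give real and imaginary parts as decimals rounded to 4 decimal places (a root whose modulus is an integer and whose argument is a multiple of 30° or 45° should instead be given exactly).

|w| = sqrt(325) ≈ 18.027756, arg(w) ≈ 33.690068°
Root modulus = sqrt(325)^(1/6) ≈ 1.619286
Root arguments: θ_k = (arg(w) + 360°k)/6 for k = 0, 1, ..., 5
Compute each root as (root modulus)(cos θ_k + i sin θ_k) using full-precision intermediates, then round to 4 decimal places.
Roots: 1.6115 + 0.1584i, 0.6685 + 1.4748i, -0.9430 + 1.3164i, -1.6115 - 0.1584i, -0.6685 - 1.4748i, 0.9430 - 1.3164i


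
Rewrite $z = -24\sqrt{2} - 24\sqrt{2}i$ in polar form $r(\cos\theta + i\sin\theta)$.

r = |z| = sqrt(a^2 + b^2) = sqrt((-24*sqrt(2))^2 + (-24*sqrt(2))^2) = sqrt(1152 + 1152) = sqrt(2304) = 48
θ = arctan(b/a) = arctan(-33.9411/-33.9411) (quadrant-adjusted) = 225°
z = 48(cos 225° + i sin 225°)


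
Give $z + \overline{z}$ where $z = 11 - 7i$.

z + conjugate(z) = (a + bi) + (a - bi) = 2a
= 2 * 11 = 22


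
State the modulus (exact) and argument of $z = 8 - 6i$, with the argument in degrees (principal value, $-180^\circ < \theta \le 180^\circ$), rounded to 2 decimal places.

|z| = sqrt(8^2 + (-6)^2) = 10
arg(z) = arctan(b/a) = arctan(-6/8) (quadrant-adjusted) = -36.87°


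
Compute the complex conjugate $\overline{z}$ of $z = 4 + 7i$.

If z = a + bi, then conjugate(z) = a - bi
conjugate(4 + 7i) = 4 - 7i


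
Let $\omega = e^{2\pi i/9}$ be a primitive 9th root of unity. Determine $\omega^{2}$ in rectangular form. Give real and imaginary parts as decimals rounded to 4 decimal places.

ω^2 = e^(2πi·2/9) = e^(i·4π/9)
= cos(4π/9) + i sin(4π/9)
= 0.1736 + 0.9848i


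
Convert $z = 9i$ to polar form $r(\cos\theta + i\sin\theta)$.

r = |z| = sqrt(a^2 + b^2) = sqrt((0)^2 + (9)^2) = sqrt(0 + 81) = sqrt(81) = 9
a = 0 and b > 0, so z lies on the positive imaginary axis: θ = 90°
z = 9(cos 90° + i sin 90°)


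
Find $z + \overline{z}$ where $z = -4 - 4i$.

z + conjugate(z) = (a + bi) + (a - bi) = 2a
= 2 * (-4) = -8


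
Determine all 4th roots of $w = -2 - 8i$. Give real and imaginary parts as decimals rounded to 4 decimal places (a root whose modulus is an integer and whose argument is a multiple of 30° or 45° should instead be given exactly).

|w| = sqrt(68) ≈ 8.246211, arg(w) ≈ 255.963757°
Root modulus = sqrt(68)^(1/4) ≈ 1.694586
Root arguments: θ_k = (arg(w) + 360°k)/4 for k = 0, 1, ..., 3
Compute each root as (root modulus)(cos θ_k + i sin θ_k) using full-precision intermediates, then round to 4 decimal places.
Roots: 0.7431 + 1.5230i, -1.5230 + 0.7431i, -0.7431 - 1.5230i, 1.5230 - 0.7431i


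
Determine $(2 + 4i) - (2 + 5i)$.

(2 - 2) + (4 - 5)i = -i


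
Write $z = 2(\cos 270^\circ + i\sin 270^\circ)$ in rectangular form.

a = r cos θ = 2 * 0 = 0
b = r sin θ = 2 * -1 = -2
z = -2i
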